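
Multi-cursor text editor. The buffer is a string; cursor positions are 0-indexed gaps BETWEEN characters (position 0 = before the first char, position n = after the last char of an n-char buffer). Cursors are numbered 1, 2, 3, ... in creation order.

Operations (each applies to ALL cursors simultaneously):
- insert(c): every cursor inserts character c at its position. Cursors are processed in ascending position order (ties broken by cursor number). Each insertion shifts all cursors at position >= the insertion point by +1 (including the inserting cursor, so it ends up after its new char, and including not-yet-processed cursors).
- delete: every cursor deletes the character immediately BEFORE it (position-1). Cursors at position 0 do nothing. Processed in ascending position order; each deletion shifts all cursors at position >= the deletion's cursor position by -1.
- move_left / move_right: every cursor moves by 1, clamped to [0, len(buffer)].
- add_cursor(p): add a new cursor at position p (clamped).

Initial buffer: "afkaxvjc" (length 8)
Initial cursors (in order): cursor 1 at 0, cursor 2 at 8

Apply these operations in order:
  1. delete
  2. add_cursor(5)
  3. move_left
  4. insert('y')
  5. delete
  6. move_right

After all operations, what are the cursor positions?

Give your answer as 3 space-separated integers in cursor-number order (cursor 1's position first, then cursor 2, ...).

Answer: 1 7 5

Derivation:
After op 1 (delete): buffer="afkaxvj" (len 7), cursors c1@0 c2@7, authorship .......
After op 2 (add_cursor(5)): buffer="afkaxvj" (len 7), cursors c1@0 c3@5 c2@7, authorship .......
After op 3 (move_left): buffer="afkaxvj" (len 7), cursors c1@0 c3@4 c2@6, authorship .......
After op 4 (insert('y')): buffer="yafkayxvyj" (len 10), cursors c1@1 c3@6 c2@9, authorship 1....3..2.
After op 5 (delete): buffer="afkaxvj" (len 7), cursors c1@0 c3@4 c2@6, authorship .......
After op 6 (move_right): buffer="afkaxvj" (len 7), cursors c1@1 c3@5 c2@7, authorship .......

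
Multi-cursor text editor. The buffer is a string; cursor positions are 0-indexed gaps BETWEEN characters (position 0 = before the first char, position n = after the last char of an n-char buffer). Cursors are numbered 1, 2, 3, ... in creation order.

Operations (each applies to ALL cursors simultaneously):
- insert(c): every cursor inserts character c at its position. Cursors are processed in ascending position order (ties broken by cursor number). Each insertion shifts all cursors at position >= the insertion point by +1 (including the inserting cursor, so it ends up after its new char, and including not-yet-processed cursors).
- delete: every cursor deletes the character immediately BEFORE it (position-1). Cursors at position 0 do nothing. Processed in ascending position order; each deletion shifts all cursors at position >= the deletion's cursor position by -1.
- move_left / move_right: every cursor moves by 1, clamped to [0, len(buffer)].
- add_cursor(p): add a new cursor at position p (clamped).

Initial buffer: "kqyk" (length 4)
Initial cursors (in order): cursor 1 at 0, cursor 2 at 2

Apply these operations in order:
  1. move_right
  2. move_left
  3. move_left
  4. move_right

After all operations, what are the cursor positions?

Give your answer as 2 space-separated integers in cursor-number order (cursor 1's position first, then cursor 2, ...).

Answer: 1 2

Derivation:
After op 1 (move_right): buffer="kqyk" (len 4), cursors c1@1 c2@3, authorship ....
After op 2 (move_left): buffer="kqyk" (len 4), cursors c1@0 c2@2, authorship ....
After op 3 (move_left): buffer="kqyk" (len 4), cursors c1@0 c2@1, authorship ....
After op 4 (move_right): buffer="kqyk" (len 4), cursors c1@1 c2@2, authorship ....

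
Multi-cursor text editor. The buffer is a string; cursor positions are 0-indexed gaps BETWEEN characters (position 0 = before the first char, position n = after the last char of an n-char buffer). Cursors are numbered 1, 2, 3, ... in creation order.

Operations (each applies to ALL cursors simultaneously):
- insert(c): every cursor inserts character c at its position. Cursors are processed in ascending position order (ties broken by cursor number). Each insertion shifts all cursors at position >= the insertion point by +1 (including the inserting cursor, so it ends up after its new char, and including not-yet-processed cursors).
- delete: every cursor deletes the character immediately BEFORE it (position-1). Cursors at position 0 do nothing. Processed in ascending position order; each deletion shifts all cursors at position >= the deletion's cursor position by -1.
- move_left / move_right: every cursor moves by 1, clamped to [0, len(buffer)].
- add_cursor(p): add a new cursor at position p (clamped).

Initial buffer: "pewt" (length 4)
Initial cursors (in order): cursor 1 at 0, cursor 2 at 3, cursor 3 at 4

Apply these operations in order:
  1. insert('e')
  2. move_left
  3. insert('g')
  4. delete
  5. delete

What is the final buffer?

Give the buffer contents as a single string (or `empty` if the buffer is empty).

Answer: epeee

Derivation:
After op 1 (insert('e')): buffer="epewete" (len 7), cursors c1@1 c2@5 c3@7, authorship 1...2.3
After op 2 (move_left): buffer="epewete" (len 7), cursors c1@0 c2@4 c3@6, authorship 1...2.3
After op 3 (insert('g')): buffer="gepewgetge" (len 10), cursors c1@1 c2@6 c3@9, authorship 11...22.33
After op 4 (delete): buffer="epewete" (len 7), cursors c1@0 c2@4 c3@6, authorship 1...2.3
After op 5 (delete): buffer="epeee" (len 5), cursors c1@0 c2@3 c3@4, authorship 1..23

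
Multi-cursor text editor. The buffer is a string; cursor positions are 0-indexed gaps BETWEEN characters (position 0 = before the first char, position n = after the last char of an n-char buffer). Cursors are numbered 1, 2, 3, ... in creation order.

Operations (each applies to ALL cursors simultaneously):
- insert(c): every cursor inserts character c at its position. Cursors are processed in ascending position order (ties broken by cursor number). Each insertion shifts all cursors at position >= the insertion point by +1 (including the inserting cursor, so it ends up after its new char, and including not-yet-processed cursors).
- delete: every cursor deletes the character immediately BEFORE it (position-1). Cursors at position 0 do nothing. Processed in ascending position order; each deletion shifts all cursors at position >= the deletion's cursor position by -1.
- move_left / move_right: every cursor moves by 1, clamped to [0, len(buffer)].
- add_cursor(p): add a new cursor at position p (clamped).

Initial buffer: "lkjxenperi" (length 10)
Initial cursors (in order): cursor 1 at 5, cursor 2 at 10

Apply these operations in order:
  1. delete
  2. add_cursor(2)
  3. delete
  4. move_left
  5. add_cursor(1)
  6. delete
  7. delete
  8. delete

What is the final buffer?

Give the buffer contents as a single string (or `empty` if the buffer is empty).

After op 1 (delete): buffer="lkjxnper" (len 8), cursors c1@4 c2@8, authorship ........
After op 2 (add_cursor(2)): buffer="lkjxnper" (len 8), cursors c3@2 c1@4 c2@8, authorship ........
After op 3 (delete): buffer="ljnpe" (len 5), cursors c3@1 c1@2 c2@5, authorship .....
After op 4 (move_left): buffer="ljnpe" (len 5), cursors c3@0 c1@1 c2@4, authorship .....
After op 5 (add_cursor(1)): buffer="ljnpe" (len 5), cursors c3@0 c1@1 c4@1 c2@4, authorship .....
After op 6 (delete): buffer="jne" (len 3), cursors c1@0 c3@0 c4@0 c2@2, authorship ...
After op 7 (delete): buffer="je" (len 2), cursors c1@0 c3@0 c4@0 c2@1, authorship ..
After op 8 (delete): buffer="e" (len 1), cursors c1@0 c2@0 c3@0 c4@0, authorship .

Answer: e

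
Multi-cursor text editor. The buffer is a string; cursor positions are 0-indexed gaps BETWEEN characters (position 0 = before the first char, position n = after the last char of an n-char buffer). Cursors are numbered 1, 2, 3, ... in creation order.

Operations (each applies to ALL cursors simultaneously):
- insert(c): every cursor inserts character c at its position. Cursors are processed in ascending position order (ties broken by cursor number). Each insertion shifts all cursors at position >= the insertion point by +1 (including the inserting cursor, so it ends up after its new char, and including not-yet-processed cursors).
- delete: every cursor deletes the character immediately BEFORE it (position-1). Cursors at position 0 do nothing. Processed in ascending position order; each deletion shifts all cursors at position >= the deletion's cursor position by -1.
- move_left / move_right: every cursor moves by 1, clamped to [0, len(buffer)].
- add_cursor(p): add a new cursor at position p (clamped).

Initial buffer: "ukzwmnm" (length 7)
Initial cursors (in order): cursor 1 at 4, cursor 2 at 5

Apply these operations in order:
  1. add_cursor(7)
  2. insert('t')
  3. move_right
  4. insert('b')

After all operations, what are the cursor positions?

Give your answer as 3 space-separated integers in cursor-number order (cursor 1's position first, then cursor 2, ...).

After op 1 (add_cursor(7)): buffer="ukzwmnm" (len 7), cursors c1@4 c2@5 c3@7, authorship .......
After op 2 (insert('t')): buffer="ukzwtmtnmt" (len 10), cursors c1@5 c2@7 c3@10, authorship ....1.2..3
After op 3 (move_right): buffer="ukzwtmtnmt" (len 10), cursors c1@6 c2@8 c3@10, authorship ....1.2..3
After op 4 (insert('b')): buffer="ukzwtmbtnbmtb" (len 13), cursors c1@7 c2@10 c3@13, authorship ....1.12.2.33

Answer: 7 10 13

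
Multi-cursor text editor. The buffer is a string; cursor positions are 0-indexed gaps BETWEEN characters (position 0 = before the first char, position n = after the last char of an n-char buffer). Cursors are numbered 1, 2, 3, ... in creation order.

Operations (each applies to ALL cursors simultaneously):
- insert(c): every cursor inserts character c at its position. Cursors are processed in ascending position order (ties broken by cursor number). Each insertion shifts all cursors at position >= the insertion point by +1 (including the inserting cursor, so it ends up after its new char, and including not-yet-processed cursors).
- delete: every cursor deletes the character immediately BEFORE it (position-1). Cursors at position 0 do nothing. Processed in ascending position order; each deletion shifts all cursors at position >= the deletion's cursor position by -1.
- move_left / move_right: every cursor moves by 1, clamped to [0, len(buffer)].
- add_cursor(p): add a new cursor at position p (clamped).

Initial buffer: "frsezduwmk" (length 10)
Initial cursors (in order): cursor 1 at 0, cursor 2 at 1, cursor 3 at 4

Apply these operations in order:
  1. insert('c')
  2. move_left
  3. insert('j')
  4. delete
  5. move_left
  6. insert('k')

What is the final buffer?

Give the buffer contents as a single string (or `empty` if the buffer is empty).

Answer: kckfcrskeczduwmk

Derivation:
After op 1 (insert('c')): buffer="cfcrseczduwmk" (len 13), cursors c1@1 c2@3 c3@7, authorship 1.2...3......
After op 2 (move_left): buffer="cfcrseczduwmk" (len 13), cursors c1@0 c2@2 c3@6, authorship 1.2...3......
After op 3 (insert('j')): buffer="jcfjcrsejczduwmk" (len 16), cursors c1@1 c2@4 c3@9, authorship 11.22...33......
After op 4 (delete): buffer="cfcrseczduwmk" (len 13), cursors c1@0 c2@2 c3@6, authorship 1.2...3......
After op 5 (move_left): buffer="cfcrseczduwmk" (len 13), cursors c1@0 c2@1 c3@5, authorship 1.2...3......
After op 6 (insert('k')): buffer="kckfcrskeczduwmk" (len 16), cursors c1@1 c2@3 c3@8, authorship 112.2..3.3......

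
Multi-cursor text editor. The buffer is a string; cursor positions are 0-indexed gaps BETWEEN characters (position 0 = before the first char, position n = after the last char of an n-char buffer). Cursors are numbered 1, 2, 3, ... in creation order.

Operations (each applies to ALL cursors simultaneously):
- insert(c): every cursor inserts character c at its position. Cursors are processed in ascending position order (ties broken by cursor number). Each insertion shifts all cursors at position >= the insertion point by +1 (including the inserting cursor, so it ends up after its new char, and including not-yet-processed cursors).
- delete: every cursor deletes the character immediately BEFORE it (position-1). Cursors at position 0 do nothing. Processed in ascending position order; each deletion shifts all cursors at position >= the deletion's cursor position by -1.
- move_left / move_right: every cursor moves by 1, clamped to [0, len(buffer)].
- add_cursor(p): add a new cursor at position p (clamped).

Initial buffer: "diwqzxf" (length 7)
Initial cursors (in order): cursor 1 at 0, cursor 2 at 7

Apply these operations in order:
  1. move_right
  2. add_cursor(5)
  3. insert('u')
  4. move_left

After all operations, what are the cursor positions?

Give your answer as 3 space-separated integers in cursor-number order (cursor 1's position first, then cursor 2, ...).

Answer: 1 9 6

Derivation:
After op 1 (move_right): buffer="diwqzxf" (len 7), cursors c1@1 c2@7, authorship .......
After op 2 (add_cursor(5)): buffer="diwqzxf" (len 7), cursors c1@1 c3@5 c2@7, authorship .......
After op 3 (insert('u')): buffer="duiwqzuxfu" (len 10), cursors c1@2 c3@7 c2@10, authorship .1....3..2
After op 4 (move_left): buffer="duiwqzuxfu" (len 10), cursors c1@1 c3@6 c2@9, authorship .1....3..2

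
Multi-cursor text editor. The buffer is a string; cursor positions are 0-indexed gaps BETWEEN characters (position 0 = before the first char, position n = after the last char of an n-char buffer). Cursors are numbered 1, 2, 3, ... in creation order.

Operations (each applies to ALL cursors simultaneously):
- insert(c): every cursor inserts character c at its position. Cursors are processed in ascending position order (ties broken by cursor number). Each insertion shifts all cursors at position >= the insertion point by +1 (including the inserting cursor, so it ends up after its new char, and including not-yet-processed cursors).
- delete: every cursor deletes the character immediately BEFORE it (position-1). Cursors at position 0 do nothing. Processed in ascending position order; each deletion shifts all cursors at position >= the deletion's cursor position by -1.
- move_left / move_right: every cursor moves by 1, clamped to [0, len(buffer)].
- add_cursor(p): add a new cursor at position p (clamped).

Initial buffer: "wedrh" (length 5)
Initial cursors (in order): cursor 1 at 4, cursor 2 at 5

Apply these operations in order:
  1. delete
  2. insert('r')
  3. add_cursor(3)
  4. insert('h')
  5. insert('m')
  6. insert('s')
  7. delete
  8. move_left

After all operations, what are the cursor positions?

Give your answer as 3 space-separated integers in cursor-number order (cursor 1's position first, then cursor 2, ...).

After op 1 (delete): buffer="wed" (len 3), cursors c1@3 c2@3, authorship ...
After op 2 (insert('r')): buffer="wedrr" (len 5), cursors c1@5 c2@5, authorship ...12
After op 3 (add_cursor(3)): buffer="wedrr" (len 5), cursors c3@3 c1@5 c2@5, authorship ...12
After op 4 (insert('h')): buffer="wedhrrhh" (len 8), cursors c3@4 c1@8 c2@8, authorship ...31212
After op 5 (insert('m')): buffer="wedhmrrhhmm" (len 11), cursors c3@5 c1@11 c2@11, authorship ...33121212
After op 6 (insert('s')): buffer="wedhmsrrhhmmss" (len 14), cursors c3@6 c1@14 c2@14, authorship ...33312121212
After op 7 (delete): buffer="wedhmrrhhmm" (len 11), cursors c3@5 c1@11 c2@11, authorship ...33121212
After op 8 (move_left): buffer="wedhmrrhhmm" (len 11), cursors c3@4 c1@10 c2@10, authorship ...33121212

Answer: 10 10 4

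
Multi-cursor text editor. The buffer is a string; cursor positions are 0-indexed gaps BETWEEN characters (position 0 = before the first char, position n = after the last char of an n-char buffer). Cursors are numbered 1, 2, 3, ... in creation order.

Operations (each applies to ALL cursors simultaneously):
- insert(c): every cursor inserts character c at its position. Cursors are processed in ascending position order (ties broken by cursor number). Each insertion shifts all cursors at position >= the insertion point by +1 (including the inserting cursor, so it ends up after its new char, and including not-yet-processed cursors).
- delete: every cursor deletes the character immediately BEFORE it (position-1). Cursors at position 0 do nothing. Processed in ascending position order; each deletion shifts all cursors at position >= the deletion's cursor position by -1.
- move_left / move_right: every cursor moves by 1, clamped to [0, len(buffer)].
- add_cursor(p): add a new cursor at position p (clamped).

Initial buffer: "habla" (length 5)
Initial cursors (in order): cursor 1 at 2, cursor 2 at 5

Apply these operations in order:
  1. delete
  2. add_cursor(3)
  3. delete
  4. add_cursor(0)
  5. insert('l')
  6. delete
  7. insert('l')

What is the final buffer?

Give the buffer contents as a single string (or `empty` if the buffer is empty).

After op 1 (delete): buffer="hbl" (len 3), cursors c1@1 c2@3, authorship ...
After op 2 (add_cursor(3)): buffer="hbl" (len 3), cursors c1@1 c2@3 c3@3, authorship ...
After op 3 (delete): buffer="" (len 0), cursors c1@0 c2@0 c3@0, authorship 
After op 4 (add_cursor(0)): buffer="" (len 0), cursors c1@0 c2@0 c3@0 c4@0, authorship 
After op 5 (insert('l')): buffer="llll" (len 4), cursors c1@4 c2@4 c3@4 c4@4, authorship 1234
After op 6 (delete): buffer="" (len 0), cursors c1@0 c2@0 c3@0 c4@0, authorship 
After op 7 (insert('l')): buffer="llll" (len 4), cursors c1@4 c2@4 c3@4 c4@4, authorship 1234

Answer: llll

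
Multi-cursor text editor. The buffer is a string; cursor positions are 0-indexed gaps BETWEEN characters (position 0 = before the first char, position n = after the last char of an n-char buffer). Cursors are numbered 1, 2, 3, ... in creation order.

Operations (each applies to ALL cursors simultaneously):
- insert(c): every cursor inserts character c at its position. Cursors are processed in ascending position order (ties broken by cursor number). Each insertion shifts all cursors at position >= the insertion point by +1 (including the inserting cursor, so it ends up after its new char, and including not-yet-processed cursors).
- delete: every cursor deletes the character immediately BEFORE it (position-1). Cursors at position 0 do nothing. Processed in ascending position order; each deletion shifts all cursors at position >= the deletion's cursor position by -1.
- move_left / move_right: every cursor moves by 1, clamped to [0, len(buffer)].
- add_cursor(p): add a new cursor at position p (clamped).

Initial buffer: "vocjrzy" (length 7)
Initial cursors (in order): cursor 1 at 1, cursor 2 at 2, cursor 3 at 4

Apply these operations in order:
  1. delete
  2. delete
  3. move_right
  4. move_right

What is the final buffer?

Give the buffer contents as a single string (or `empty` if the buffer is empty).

After op 1 (delete): buffer="crzy" (len 4), cursors c1@0 c2@0 c3@1, authorship ....
After op 2 (delete): buffer="rzy" (len 3), cursors c1@0 c2@0 c3@0, authorship ...
After op 3 (move_right): buffer="rzy" (len 3), cursors c1@1 c2@1 c3@1, authorship ...
After op 4 (move_right): buffer="rzy" (len 3), cursors c1@2 c2@2 c3@2, authorship ...

Answer: rzy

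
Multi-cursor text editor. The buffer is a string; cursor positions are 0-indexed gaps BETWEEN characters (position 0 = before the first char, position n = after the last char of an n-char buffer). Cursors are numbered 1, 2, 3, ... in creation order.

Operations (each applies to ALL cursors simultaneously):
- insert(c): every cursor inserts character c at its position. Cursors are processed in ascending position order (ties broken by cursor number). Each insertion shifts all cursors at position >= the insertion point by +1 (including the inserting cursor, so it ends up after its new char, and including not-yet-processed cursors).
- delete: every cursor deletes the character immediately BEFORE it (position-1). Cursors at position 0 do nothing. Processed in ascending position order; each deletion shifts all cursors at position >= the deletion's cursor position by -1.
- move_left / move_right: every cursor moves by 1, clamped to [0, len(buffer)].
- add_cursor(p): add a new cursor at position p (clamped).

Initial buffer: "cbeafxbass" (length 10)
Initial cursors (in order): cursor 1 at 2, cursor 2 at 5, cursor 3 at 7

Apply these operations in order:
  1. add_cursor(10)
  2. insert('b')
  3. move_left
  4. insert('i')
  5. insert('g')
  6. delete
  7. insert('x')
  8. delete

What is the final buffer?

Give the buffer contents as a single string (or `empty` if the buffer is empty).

After op 1 (add_cursor(10)): buffer="cbeafxbass" (len 10), cursors c1@2 c2@5 c3@7 c4@10, authorship ..........
After op 2 (insert('b')): buffer="cbbeafbxbbassb" (len 14), cursors c1@3 c2@7 c3@10 c4@14, authorship ..1...2..3...4
After op 3 (move_left): buffer="cbbeafbxbbassb" (len 14), cursors c1@2 c2@6 c3@9 c4@13, authorship ..1...2..3...4
After op 4 (insert('i')): buffer="cbibeafibxbibassib" (len 18), cursors c1@3 c2@8 c3@12 c4@17, authorship ..11...22..33...44
After op 5 (insert('g')): buffer="cbigbeafigbxbigbassigb" (len 22), cursors c1@4 c2@10 c3@15 c4@21, authorship ..111...222..333...444
After op 6 (delete): buffer="cbibeafibxbibassib" (len 18), cursors c1@3 c2@8 c3@12 c4@17, authorship ..11...22..33...44
After op 7 (insert('x')): buffer="cbixbeafixbxbixbassixb" (len 22), cursors c1@4 c2@10 c3@15 c4@21, authorship ..111...222..333...444
After op 8 (delete): buffer="cbibeafibxbibassib" (len 18), cursors c1@3 c2@8 c3@12 c4@17, authorship ..11...22..33...44

Answer: cbibeafibxbibassib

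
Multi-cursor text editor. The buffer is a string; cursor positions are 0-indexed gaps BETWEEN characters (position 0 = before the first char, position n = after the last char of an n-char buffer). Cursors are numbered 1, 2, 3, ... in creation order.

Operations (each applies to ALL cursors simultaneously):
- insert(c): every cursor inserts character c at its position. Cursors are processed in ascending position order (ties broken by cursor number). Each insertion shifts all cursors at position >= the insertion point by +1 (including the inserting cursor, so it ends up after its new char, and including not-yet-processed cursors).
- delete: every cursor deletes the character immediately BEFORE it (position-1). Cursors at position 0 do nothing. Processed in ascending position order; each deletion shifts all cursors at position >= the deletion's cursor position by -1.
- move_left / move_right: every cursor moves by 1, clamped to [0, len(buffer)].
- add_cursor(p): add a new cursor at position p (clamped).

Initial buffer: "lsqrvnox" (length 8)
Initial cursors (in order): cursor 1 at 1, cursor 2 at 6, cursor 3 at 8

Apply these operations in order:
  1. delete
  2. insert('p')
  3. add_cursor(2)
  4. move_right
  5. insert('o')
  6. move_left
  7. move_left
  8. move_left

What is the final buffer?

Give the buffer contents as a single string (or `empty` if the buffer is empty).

Answer: psoqorvpoopo

Derivation:
After op 1 (delete): buffer="sqrvo" (len 5), cursors c1@0 c2@4 c3@5, authorship .....
After op 2 (insert('p')): buffer="psqrvpop" (len 8), cursors c1@1 c2@6 c3@8, authorship 1....2.3
After op 3 (add_cursor(2)): buffer="psqrvpop" (len 8), cursors c1@1 c4@2 c2@6 c3@8, authorship 1....2.3
After op 4 (move_right): buffer="psqrvpop" (len 8), cursors c1@2 c4@3 c2@7 c3@8, authorship 1....2.3
After op 5 (insert('o')): buffer="psoqorvpoopo" (len 12), cursors c1@3 c4@5 c2@10 c3@12, authorship 1.1.4..2.233
After op 6 (move_left): buffer="psoqorvpoopo" (len 12), cursors c1@2 c4@4 c2@9 c3@11, authorship 1.1.4..2.233
After op 7 (move_left): buffer="psoqorvpoopo" (len 12), cursors c1@1 c4@3 c2@8 c3@10, authorship 1.1.4..2.233
After op 8 (move_left): buffer="psoqorvpoopo" (len 12), cursors c1@0 c4@2 c2@7 c3@9, authorship 1.1.4..2.233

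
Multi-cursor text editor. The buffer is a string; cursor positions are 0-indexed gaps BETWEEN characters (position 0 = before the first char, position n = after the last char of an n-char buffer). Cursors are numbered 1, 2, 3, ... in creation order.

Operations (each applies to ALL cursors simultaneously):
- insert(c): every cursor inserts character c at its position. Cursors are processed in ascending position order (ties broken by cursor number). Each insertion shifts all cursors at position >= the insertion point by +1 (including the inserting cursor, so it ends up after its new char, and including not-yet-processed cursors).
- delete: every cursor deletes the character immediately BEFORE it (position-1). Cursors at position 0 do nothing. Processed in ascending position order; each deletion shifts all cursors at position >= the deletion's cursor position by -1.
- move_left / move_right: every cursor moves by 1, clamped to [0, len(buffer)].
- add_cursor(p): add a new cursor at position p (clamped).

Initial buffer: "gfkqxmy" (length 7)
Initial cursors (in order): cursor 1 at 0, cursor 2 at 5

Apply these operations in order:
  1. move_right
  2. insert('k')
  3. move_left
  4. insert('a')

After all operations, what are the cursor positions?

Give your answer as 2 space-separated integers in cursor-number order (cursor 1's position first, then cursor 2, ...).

After op 1 (move_right): buffer="gfkqxmy" (len 7), cursors c1@1 c2@6, authorship .......
After op 2 (insert('k')): buffer="gkfkqxmky" (len 9), cursors c1@2 c2@8, authorship .1.....2.
After op 3 (move_left): buffer="gkfkqxmky" (len 9), cursors c1@1 c2@7, authorship .1.....2.
After op 4 (insert('a')): buffer="gakfkqxmaky" (len 11), cursors c1@2 c2@9, authorship .11.....22.

Answer: 2 9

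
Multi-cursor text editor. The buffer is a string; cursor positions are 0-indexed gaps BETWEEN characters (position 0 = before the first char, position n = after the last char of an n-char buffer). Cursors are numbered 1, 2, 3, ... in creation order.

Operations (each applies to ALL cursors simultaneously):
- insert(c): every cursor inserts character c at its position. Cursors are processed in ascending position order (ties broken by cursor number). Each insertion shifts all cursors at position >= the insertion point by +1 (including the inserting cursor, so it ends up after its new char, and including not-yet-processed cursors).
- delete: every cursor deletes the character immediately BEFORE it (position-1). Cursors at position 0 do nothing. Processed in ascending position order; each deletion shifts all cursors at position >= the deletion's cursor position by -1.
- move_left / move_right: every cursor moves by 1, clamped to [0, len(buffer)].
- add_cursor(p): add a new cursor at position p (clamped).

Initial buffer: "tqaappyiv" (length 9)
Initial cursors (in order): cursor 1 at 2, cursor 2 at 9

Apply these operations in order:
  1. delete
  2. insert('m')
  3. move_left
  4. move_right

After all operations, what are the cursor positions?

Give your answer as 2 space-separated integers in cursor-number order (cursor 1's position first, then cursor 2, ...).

Answer: 2 9

Derivation:
After op 1 (delete): buffer="taappyi" (len 7), cursors c1@1 c2@7, authorship .......
After op 2 (insert('m')): buffer="tmaappyim" (len 9), cursors c1@2 c2@9, authorship .1......2
After op 3 (move_left): buffer="tmaappyim" (len 9), cursors c1@1 c2@8, authorship .1......2
After op 4 (move_right): buffer="tmaappyim" (len 9), cursors c1@2 c2@9, authorship .1......2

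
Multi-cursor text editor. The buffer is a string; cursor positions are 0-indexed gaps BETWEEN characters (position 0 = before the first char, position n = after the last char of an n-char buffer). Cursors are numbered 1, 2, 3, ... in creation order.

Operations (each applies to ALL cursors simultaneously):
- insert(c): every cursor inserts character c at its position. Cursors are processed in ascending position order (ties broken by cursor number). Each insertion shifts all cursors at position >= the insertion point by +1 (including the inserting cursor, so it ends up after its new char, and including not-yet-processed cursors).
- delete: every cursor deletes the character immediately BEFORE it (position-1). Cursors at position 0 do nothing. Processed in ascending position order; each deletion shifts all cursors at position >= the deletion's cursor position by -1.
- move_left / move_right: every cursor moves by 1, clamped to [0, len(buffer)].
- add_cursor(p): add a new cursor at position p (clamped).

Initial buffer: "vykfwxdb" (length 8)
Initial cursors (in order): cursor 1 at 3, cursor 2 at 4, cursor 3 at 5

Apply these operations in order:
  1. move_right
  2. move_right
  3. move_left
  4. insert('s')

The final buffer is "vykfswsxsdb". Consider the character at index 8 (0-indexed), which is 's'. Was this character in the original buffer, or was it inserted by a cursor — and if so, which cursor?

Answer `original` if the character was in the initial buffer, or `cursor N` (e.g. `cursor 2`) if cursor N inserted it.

Answer: cursor 3

Derivation:
After op 1 (move_right): buffer="vykfwxdb" (len 8), cursors c1@4 c2@5 c3@6, authorship ........
After op 2 (move_right): buffer="vykfwxdb" (len 8), cursors c1@5 c2@6 c3@7, authorship ........
After op 3 (move_left): buffer="vykfwxdb" (len 8), cursors c1@4 c2@5 c3@6, authorship ........
After op 4 (insert('s')): buffer="vykfswsxsdb" (len 11), cursors c1@5 c2@7 c3@9, authorship ....1.2.3..
Authorship (.=original, N=cursor N): . . . . 1 . 2 . 3 . .
Index 8: author = 3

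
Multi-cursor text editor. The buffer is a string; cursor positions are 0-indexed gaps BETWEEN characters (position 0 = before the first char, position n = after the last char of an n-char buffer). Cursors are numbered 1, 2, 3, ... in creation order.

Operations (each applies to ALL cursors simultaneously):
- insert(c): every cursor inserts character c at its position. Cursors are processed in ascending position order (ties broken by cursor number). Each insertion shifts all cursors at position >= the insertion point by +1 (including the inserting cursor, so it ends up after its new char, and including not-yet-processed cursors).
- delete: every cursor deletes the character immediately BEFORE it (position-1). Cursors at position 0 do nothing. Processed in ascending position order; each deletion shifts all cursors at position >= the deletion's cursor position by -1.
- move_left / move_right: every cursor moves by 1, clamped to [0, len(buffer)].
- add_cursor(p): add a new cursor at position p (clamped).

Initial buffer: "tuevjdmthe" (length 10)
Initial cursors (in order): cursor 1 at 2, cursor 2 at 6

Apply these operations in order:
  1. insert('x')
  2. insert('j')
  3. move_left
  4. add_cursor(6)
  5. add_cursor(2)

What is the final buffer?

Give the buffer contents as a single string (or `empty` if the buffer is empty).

After op 1 (insert('x')): buffer="tuxevjdxmthe" (len 12), cursors c1@3 c2@8, authorship ..1....2....
After op 2 (insert('j')): buffer="tuxjevjdxjmthe" (len 14), cursors c1@4 c2@10, authorship ..11....22....
After op 3 (move_left): buffer="tuxjevjdxjmthe" (len 14), cursors c1@3 c2@9, authorship ..11....22....
After op 4 (add_cursor(6)): buffer="tuxjevjdxjmthe" (len 14), cursors c1@3 c3@6 c2@9, authorship ..11....22....
After op 5 (add_cursor(2)): buffer="tuxjevjdxjmthe" (len 14), cursors c4@2 c1@3 c3@6 c2@9, authorship ..11....22....

Answer: tuxjevjdxjmthe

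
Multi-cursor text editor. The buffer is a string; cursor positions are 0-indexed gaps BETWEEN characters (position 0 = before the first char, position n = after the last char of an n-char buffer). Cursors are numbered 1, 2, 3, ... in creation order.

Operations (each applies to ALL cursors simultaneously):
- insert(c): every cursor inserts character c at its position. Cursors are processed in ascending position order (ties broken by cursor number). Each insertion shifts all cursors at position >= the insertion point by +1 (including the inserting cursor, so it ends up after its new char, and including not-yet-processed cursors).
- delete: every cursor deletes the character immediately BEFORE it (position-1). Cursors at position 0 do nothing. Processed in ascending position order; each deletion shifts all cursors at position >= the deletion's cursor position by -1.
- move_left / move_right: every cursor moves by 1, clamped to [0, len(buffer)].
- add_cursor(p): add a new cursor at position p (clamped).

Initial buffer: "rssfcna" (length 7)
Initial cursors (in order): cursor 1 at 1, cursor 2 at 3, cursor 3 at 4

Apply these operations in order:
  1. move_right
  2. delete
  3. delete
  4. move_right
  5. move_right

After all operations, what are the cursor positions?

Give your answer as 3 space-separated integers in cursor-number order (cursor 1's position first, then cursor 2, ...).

After op 1 (move_right): buffer="rssfcna" (len 7), cursors c1@2 c2@4 c3@5, authorship .......
After op 2 (delete): buffer="rsna" (len 4), cursors c1@1 c2@2 c3@2, authorship ....
After op 3 (delete): buffer="na" (len 2), cursors c1@0 c2@0 c3@0, authorship ..
After op 4 (move_right): buffer="na" (len 2), cursors c1@1 c2@1 c3@1, authorship ..
After op 5 (move_right): buffer="na" (len 2), cursors c1@2 c2@2 c3@2, authorship ..

Answer: 2 2 2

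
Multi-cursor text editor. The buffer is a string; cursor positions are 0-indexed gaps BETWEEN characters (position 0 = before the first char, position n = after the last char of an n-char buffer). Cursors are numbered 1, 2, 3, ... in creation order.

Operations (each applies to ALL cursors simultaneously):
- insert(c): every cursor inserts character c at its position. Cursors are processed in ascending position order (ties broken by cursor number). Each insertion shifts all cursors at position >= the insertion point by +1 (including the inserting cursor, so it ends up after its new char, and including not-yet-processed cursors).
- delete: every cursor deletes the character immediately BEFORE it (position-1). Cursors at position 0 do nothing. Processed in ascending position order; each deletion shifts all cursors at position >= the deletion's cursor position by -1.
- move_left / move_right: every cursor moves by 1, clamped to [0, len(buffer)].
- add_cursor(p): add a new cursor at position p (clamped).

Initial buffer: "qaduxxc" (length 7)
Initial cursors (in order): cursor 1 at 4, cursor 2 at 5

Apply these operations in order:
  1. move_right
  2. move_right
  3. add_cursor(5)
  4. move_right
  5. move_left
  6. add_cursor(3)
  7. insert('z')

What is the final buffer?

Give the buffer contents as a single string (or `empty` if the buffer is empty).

After op 1 (move_right): buffer="qaduxxc" (len 7), cursors c1@5 c2@6, authorship .......
After op 2 (move_right): buffer="qaduxxc" (len 7), cursors c1@6 c2@7, authorship .......
After op 3 (add_cursor(5)): buffer="qaduxxc" (len 7), cursors c3@5 c1@6 c2@7, authorship .......
After op 4 (move_right): buffer="qaduxxc" (len 7), cursors c3@6 c1@7 c2@7, authorship .......
After op 5 (move_left): buffer="qaduxxc" (len 7), cursors c3@5 c1@6 c2@6, authorship .......
After op 6 (add_cursor(3)): buffer="qaduxxc" (len 7), cursors c4@3 c3@5 c1@6 c2@6, authorship .......
After op 7 (insert('z')): buffer="qadzuxzxzzc" (len 11), cursors c4@4 c3@7 c1@10 c2@10, authorship ...4..3.12.

Answer: qadzuxzxzzc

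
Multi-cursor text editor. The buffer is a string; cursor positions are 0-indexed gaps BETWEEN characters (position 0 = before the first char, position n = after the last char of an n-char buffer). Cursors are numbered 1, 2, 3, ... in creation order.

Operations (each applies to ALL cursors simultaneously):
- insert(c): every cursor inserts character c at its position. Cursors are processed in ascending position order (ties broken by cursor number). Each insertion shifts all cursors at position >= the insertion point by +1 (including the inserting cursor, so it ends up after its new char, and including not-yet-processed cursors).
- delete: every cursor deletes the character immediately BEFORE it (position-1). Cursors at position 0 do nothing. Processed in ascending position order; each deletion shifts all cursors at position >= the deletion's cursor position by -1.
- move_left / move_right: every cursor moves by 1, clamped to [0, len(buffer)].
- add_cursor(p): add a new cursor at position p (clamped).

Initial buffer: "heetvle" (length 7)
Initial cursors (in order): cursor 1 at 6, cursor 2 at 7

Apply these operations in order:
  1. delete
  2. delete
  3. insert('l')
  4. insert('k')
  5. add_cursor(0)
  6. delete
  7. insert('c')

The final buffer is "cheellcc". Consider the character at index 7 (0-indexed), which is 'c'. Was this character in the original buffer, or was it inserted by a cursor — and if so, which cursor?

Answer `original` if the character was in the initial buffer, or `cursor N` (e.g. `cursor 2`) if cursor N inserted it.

After op 1 (delete): buffer="heetv" (len 5), cursors c1@5 c2@5, authorship .....
After op 2 (delete): buffer="hee" (len 3), cursors c1@3 c2@3, authorship ...
After op 3 (insert('l')): buffer="heell" (len 5), cursors c1@5 c2@5, authorship ...12
After op 4 (insert('k')): buffer="heellkk" (len 7), cursors c1@7 c2@7, authorship ...1212
After op 5 (add_cursor(0)): buffer="heellkk" (len 7), cursors c3@0 c1@7 c2@7, authorship ...1212
After op 6 (delete): buffer="heell" (len 5), cursors c3@0 c1@5 c2@5, authorship ...12
After op 7 (insert('c')): buffer="cheellcc" (len 8), cursors c3@1 c1@8 c2@8, authorship 3...1212
Authorship (.=original, N=cursor N): 3 . . . 1 2 1 2
Index 7: author = 2

Answer: cursor 2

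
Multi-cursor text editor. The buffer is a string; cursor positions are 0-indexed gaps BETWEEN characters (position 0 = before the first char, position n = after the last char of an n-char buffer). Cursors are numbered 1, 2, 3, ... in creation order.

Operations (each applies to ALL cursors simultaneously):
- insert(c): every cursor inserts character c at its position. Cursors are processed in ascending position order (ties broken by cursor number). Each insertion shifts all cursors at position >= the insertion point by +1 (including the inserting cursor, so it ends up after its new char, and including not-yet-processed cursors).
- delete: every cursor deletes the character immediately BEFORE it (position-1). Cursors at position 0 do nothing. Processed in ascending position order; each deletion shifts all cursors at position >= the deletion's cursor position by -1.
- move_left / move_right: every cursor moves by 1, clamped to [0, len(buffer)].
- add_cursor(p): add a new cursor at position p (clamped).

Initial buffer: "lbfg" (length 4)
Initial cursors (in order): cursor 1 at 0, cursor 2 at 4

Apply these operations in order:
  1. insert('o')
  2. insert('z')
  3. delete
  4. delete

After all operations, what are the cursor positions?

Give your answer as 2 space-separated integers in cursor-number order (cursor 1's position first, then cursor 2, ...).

Answer: 0 4

Derivation:
After op 1 (insert('o')): buffer="olbfgo" (len 6), cursors c1@1 c2@6, authorship 1....2
After op 2 (insert('z')): buffer="ozlbfgoz" (len 8), cursors c1@2 c2@8, authorship 11....22
After op 3 (delete): buffer="olbfgo" (len 6), cursors c1@1 c2@6, authorship 1....2
After op 4 (delete): buffer="lbfg" (len 4), cursors c1@0 c2@4, authorship ....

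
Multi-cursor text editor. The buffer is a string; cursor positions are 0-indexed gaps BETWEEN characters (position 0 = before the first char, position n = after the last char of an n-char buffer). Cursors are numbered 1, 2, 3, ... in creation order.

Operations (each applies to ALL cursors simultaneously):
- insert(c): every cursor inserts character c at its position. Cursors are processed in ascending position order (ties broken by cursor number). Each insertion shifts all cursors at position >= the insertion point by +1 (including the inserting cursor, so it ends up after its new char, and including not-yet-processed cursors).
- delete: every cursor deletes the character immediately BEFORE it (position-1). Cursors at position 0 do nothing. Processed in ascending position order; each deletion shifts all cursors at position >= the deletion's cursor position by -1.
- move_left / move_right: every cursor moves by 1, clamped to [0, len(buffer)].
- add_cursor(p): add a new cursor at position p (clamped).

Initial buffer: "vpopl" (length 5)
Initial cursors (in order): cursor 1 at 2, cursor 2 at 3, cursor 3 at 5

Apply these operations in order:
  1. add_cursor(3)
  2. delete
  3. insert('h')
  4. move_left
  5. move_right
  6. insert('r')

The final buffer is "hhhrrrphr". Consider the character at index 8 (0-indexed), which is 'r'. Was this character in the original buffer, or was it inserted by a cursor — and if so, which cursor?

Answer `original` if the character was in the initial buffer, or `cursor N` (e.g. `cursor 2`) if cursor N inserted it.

Answer: cursor 3

Derivation:
After op 1 (add_cursor(3)): buffer="vpopl" (len 5), cursors c1@2 c2@3 c4@3 c3@5, authorship .....
After op 2 (delete): buffer="p" (len 1), cursors c1@0 c2@0 c4@0 c3@1, authorship .
After op 3 (insert('h')): buffer="hhhph" (len 5), cursors c1@3 c2@3 c4@3 c3@5, authorship 124.3
After op 4 (move_left): buffer="hhhph" (len 5), cursors c1@2 c2@2 c4@2 c3@4, authorship 124.3
After op 5 (move_right): buffer="hhhph" (len 5), cursors c1@3 c2@3 c4@3 c3@5, authorship 124.3
After op 6 (insert('r')): buffer="hhhrrrphr" (len 9), cursors c1@6 c2@6 c4@6 c3@9, authorship 124124.33
Authorship (.=original, N=cursor N): 1 2 4 1 2 4 . 3 3
Index 8: author = 3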